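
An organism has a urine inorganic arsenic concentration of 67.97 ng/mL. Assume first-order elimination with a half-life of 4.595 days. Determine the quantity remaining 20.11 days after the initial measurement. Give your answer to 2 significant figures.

Number of half-lives: n = 20.11/4.595 ≈ 4.3765.
Remaining = 67.97 × (1/2)^4.3765 = 67.97 × 0.048144 ≈ 3.2724 ng/mL.

3.3 ng/mL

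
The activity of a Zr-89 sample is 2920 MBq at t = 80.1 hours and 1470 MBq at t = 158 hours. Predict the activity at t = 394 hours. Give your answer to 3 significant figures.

Over Δt = 158 − 80.1 = 77.9 hours, the level fell by a factor of 2920/1470 ≈ 1.9864.
n = log₂(1.9864) ≈ 0.99015 half-lives, so t½ = 77.9/0.99015 ≈ 78.675 hours.
From t = 158 to t = 394: 1470 × (1/2)^((394−158)/78.675) ≈ 183.79 MBq.

184 MBq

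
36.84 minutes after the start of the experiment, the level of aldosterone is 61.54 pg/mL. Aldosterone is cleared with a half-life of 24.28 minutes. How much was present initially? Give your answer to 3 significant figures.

Number of half-lives elapsed: n = 36.84/24.28 ≈ 1.5173.
A₀ = A × 2^n = 61.54 × 2^1.5173 = 61.54 × 2.8625 ≈ 176.16 pg/mL.

176 pg/mL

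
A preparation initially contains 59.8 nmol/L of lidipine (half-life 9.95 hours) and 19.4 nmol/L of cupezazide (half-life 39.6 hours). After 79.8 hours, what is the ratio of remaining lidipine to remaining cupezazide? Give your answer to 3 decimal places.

lidipine: 59.8 × (1/2)^(79.8/9.95) = 59.8 × (1/2)^8.0201 ≈ 0.23036 nmol/L.
cupezazide: 19.4 × (1/2)^(79.8/39.6) = 19.4 × (1/2)^2.0152 ≈ 4.7993 nmol/L.
Ratio ≈ 0.23036 / 4.7993 ≈ 0.047999.

0.048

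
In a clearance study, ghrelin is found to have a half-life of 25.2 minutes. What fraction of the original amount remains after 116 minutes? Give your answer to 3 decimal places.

0.041

n = 116/25.2 ≈ 4.6032 half-lives.
Fraction remaining = (1/2)^4.6032 ≈ 0.041144.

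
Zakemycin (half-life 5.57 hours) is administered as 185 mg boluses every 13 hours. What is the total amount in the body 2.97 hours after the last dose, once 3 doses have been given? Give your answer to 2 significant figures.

160 mg

The 3 doses were given 28.97, 15.97, 2.97 hours ago.
Total = 185·(1/2)^(28.97/5.57) + 185·(1/2)^(15.97/5.57) + 185·(1/2)^(2.97/5.57)
      = 5.0291 + 25.356 + 127.84 ≈ 158.22 mg.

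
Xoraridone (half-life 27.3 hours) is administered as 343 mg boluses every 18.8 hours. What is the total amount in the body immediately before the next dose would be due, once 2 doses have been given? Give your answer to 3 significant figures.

345 mg

The 2 doses were given 37.6, 18.8 hours ago.
Total = 343·(1/2)^(37.6/27.3) + 343·(1/2)^(18.8/27.3)
      = 132.03 + 212.81 ≈ 344.84 mg.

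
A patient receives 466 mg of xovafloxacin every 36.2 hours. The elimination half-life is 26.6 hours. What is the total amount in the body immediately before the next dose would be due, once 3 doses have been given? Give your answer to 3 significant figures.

280 mg

The 3 doses were given 108.6, 72.4, 36.2 hours ago.
Total = 466·(1/2)^(108.6/26.6) + 466·(1/2)^(72.4/26.6) + 466·(1/2)^(36.2/26.6)
      = 27.502 + 70.638 + 181.43 ≈ 279.57 mg.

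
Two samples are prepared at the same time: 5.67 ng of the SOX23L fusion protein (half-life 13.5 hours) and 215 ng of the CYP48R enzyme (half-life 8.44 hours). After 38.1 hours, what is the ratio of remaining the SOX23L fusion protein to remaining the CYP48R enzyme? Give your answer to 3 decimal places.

0.085

SOX23L fusion protein: 5.67 × (1/2)^(38.1/13.5) = 5.67 × (1/2)^2.8222 ≈ 0.8017 ng.
CYP48R enzyme: 215 × (1/2)^(38.1/8.44) = 215 × (1/2)^4.5142 ≈ 9.4086 ng.
Ratio ≈ 0.8017 / 9.4086 ≈ 0.085209.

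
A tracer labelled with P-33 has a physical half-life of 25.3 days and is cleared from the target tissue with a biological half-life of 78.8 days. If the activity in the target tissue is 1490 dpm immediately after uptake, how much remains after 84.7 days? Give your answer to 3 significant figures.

69.5 dpm

1/t_eff = 1/t_phys + 1/t_biol = 1/25.3 + 1/78.8 = 0.052216 per day.
t_eff = 25.3 × 78.8 / (25.3 + 78.8) ≈ 19.151 days.
Remaining = 1490 × (1/2)^(84.7/19.151) = 1490 × (1/2)^4.4227 ≈ 69.474 dpm.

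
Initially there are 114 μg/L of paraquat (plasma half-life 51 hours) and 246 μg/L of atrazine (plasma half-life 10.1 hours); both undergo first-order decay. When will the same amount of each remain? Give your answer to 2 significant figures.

14 hours

Set 114·(1/2)^(t/51) = 246·(1/2)^(t/10.1).
Taking log₂: log₂(114/246) = t·(1/51 − 1/10.1).
log₂(0.46341) = -1.1096; 1/51 − 1/10.1 = -0.079402.
t = -1.1096 / -0.079402 ≈ 13.975 hours.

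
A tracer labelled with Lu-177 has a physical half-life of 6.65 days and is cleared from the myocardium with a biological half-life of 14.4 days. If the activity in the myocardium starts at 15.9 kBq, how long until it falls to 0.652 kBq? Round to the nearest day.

1/t_eff = 1/t_phys + 1/t_biol = 1/6.65 + 1/14.4 = 0.21982 per day.
t_eff = 6.65 × 14.4 / (6.65 + 14.4) ≈ 4.5492 days.
n = log₂(15.9/0.652) ≈ 4.608; t = 4.608 × 4.5492 ≈ 20.963 days.

21 days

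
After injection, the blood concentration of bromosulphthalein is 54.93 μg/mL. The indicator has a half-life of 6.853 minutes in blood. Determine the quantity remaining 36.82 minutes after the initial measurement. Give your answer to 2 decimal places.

Number of half-lives: n = 36.82/6.853 ≈ 5.3728.
Remaining = 54.93 × (1/2)^5.3728 = 54.93 × 0.024133 ≈ 1.3256 μg/mL.

1.33 μg/mL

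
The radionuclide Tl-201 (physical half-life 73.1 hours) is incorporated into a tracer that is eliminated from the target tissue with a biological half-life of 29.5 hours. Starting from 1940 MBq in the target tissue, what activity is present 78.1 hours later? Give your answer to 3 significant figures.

148 MBq

1/t_eff = 1/t_phys + 1/t_biol = 1/73.1 + 1/29.5 = 0.047578 per hour.
t_eff = 73.1 × 29.5 / (73.1 + 29.5) ≈ 21.018 hours.
Remaining = 1940 × (1/2)^(78.1/21.018) = 1940 × (1/2)^3.7159 ≈ 147.64 MBq.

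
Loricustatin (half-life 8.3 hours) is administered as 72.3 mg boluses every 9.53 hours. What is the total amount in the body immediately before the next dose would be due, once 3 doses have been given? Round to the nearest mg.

54 mg

The 3 doses were given 28.59, 19.06, 9.53 hours ago.
Total = 72.3·(1/2)^(28.59/8.3) + 72.3·(1/2)^(19.06/8.3) + 72.3·(1/2)^(9.53/8.3)
      = 6.6407 + 14.718 + 32.621 ≈ 53.98 mg.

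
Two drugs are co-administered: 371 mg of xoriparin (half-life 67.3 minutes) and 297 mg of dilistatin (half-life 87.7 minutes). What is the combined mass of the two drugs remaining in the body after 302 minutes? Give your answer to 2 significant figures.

xoriparin: 371 × (1/2)^(302/67.3) = 371 × (1/2)^4.4874 ≈ 16.54 mg.
dilistatin: 297 × (1/2)^(302/87.7) = 297 × (1/2)^3.4436 ≈ 27.299 mg.
Total = 16.54 + 27.299 ≈ 43.839 mg.

44 mg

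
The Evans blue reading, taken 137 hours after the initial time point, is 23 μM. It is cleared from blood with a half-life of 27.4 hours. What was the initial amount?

Number of half-lives elapsed: n = 137/27.4 ≈ 5.
A₀ = A × 2^n = 23 × 2^5 = 23 × 32 ≈ 736 μM.

736 μM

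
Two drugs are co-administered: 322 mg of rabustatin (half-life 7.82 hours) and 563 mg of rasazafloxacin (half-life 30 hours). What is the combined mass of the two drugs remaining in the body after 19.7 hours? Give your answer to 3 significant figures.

rabustatin: 322 × (1/2)^(19.7/7.82) = 322 × (1/2)^2.5192 ≈ 56.17 mg.
rasazafloxacin: 563 × (1/2)^(19.7/30) = 563 × (1/2)^0.65667 ≈ 357.13 mg.
Total = 56.17 + 357.13 ≈ 413.3 mg.

413 mg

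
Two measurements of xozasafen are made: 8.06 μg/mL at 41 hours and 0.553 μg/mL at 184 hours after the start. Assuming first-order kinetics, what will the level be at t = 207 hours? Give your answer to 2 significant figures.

Over Δt = 184 − 41 = 143 hours, the level fell by a factor of 8.06/0.553 ≈ 14.575.
n = log₂(14.575) ≈ 3.8654 half-lives, so t½ = 143/3.8654 ≈ 36.995 hours.
From t = 184 to t = 207: 0.553 × (1/2)^((207−184)/36.995) ≈ 0.35939 μg/mL.

0.36 μg/mL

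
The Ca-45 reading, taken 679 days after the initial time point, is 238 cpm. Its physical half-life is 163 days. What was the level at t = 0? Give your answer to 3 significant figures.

Number of half-lives elapsed: n = 679/163 ≈ 4.1656.
A₀ = A × 2^n = 238 × 2^4.1656 = 238 × 17.947 ≈ 4271.3 cpm.

4270 cpm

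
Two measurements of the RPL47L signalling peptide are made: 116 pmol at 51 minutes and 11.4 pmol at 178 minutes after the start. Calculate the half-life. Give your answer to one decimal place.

37.9 minutes

Over Δt = 178 − 51 = 127 minutes, the level fell by a factor of 116/11.4 ≈ 10.175.
n = log₂(10.175) ≈ 3.347 half-lives, so t½ = 127/3.347 ≈ 37.944 minutes.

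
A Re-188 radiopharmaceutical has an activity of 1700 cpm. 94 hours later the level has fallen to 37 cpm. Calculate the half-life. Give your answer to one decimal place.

A/A₀ = 37/1700 ≈ 0.021765.
n = log₂(45.946) ≈ 5.5219 half-lives elapsed in 94 hours.
t½ = 94/5.5219 ≈ 17.023 hours.

17.0 hours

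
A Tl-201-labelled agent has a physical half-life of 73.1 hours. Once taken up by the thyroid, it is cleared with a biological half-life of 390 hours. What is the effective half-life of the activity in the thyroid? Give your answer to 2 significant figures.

1/t_eff = 1/t_phys + 1/t_biol = 1/73.1 + 1/390 = 0.016244 per hour.
t_eff = 73.1 × 390 / (73.1 + 390) ≈ 61.561 hours.

62 hours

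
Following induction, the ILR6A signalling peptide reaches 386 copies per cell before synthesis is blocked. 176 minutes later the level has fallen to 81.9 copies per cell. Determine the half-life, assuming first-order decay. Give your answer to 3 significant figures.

A/A₀ = 81.9/386 ≈ 0.21218.
n = log₂(4.7131) ≈ 2.2367 half-lives elapsed in 176 minutes.
t½ = 176/2.2367 ≈ 78.689 minutes.

78.7 minutes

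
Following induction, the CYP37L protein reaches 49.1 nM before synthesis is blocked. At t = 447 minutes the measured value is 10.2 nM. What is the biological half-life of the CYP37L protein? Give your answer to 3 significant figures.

A/A₀ = 10.2/49.1 ≈ 0.20774.
n = log₂(4.8137) ≈ 2.2672 half-lives elapsed in 447 minutes.
t½ = 447/2.2672 ≈ 197.16 minutes.

197 minutes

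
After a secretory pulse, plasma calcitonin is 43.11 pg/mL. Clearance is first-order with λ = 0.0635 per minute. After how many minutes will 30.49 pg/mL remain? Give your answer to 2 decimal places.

5.45 minutes

t½ = ln 2 / λ = 0.69315 / 0.0635 ≈ 10.916 minutes.
Fraction remaining = 30.49/43.11 ≈ 0.70726.
n = log₂(43.11/30.49) = ln(1.4139)/ln 2 ≈ 0.49969 half-lives.
t = n × t½ = 0.49969 × 10.916 ≈ 5.4544 minutes.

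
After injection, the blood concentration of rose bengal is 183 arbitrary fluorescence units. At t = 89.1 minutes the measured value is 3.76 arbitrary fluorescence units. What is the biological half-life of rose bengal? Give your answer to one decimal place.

A/A₀ = 3.76/183 ≈ 0.020546.
n = log₂(48.67) ≈ 5.605 half-lives elapsed in 89.1 minutes.
t½ = 89.1/5.605 ≈ 15.897 minutes.

15.9 minutes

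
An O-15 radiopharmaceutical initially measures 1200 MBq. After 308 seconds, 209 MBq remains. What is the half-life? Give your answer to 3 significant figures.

122 seconds

A/A₀ = 209/1200 ≈ 0.17417.
n = log₂(5.7416) ≈ 2.5215 half-lives elapsed in 308 seconds.
t½ = 308/2.5215 ≈ 122.15 seconds.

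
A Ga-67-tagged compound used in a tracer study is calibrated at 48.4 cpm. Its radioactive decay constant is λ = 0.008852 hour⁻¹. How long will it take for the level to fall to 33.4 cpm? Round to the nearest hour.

t½ = ln 2 / λ = 0.69315 / 0.008852 ≈ 78.304 hours.
Fraction remaining = 33.4/48.4 ≈ 0.69008.
n = log₂(48.4/33.4) = ln(1.4491)/ln 2 ≈ 0.53516 half-lives.
t = n × t½ = 0.53516 × 78.304 ≈ 41.905 hours.

42 hours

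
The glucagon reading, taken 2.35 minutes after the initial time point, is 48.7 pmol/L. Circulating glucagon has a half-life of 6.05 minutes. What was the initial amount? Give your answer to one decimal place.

63.7 pmol/L

Number of half-lives elapsed: n = 2.35/6.05 ≈ 0.38843.
A₀ = A × 2^n = 48.7 × 2^0.38843 = 48.7 × 1.309 ≈ 63.747 pmol/L.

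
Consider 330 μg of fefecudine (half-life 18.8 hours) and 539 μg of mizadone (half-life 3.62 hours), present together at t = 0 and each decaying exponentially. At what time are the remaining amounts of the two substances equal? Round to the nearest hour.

3 hours

Set 330·(1/2)^(t/18.8) = 539·(1/2)^(t/3.62).
Taking log₂: log₂(330/539) = t·(1/18.8 − 1/3.62).
log₂(0.61224) = -0.70782; 1/18.8 − 1/3.62 = -0.22305.
t = -0.70782 / -0.22305 ≈ 3.1733 hours.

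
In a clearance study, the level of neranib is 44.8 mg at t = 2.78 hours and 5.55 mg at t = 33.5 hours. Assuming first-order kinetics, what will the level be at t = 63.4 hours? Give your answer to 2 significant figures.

Over Δt = 33.5 − 2.78 = 30.72 hours, the level fell by a factor of 44.8/5.55 ≈ 8.0721.
n = log₂(8.0721) ≈ 3.0129 half-lives, so t½ = 30.72/3.0129 ≈ 10.196 hours.
From t = 33.5 to t = 63.4: 5.55 × (1/2)^((63.4−33.5)/10.196) ≈ 0.72697 mg.

0.73 mg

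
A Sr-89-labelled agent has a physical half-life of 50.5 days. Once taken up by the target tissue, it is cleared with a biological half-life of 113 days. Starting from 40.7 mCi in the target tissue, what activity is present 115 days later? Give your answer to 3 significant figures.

1/t_eff = 1/t_phys + 1/t_biol = 1/50.5 + 1/113 = 0.028652 per day.
t_eff = 50.5 × 113 / (50.5 + 113) ≈ 34.902 days.
Remaining = 40.7 × (1/2)^(115/34.902) = 40.7 × (1/2)^3.2949 ≈ 4.1469 mCi.

4.15 mCi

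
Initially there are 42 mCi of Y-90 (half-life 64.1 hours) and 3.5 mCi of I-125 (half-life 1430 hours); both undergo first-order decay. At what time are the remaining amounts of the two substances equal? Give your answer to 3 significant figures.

Set 42·(1/2)^(t/64.1) = 3.5·(1/2)^(t/1430).
Taking log₂: log₂(42/3.5) = t·(1/64.1 − 1/1430).
log₂(12) = 3.585; 1/64.1 − 1/1430 = 0.014901.
t = 3.585 / 0.014901 ≈ 240.58 hours.

241 hours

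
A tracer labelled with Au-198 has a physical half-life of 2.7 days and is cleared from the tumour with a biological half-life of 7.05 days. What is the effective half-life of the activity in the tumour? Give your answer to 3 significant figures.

1.95 days

1/t_eff = 1/t_phys + 1/t_biol = 1/2.7 + 1/7.05 = 0.51221 per day.
t_eff = 2.7 × 7.05 / (2.7 + 7.05) ≈ 1.9523 days.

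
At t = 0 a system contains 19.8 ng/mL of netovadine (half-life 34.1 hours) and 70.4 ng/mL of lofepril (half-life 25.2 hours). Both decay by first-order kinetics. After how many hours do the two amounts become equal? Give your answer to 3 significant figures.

Set 19.8·(1/2)^(t/34.1) = 70.4·(1/2)^(t/25.2).
Taking log₂: log₂(19.8/70.4) = t·(1/34.1 − 1/25.2).
log₂(0.28125) = -1.8301; 1/34.1 − 1/25.2 = -0.010357.
t = -1.8301 / -0.010357 ≈ 176.7 hours.

177 hours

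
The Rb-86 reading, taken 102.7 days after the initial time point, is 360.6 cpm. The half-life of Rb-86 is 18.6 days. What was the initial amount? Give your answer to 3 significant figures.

16600 cpm

Number of half-lives elapsed: n = 102.7/18.6 ≈ 5.5215.
A₀ = A × 2^n = 360.6 × 2^5.5215 = 360.6 × 45.934 ≈ 16564 cpm.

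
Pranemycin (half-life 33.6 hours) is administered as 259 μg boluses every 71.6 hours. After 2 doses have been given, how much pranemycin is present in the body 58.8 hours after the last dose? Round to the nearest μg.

The 2 doses were given 130.4, 58.8 hours ago.
Total = 259·(1/2)^(130.4/33.6) + 259·(1/2)^(58.8/33.6)
      = 17.58 + 77.001 ≈ 94.581 μg.

95 μg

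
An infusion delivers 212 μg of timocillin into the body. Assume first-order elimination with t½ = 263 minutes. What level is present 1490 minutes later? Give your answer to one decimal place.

4.2 μg

Number of half-lives: n = 1490/263 ≈ 5.6654.
Remaining = 212 × (1/2)^5.6654 = 212 × 0.019704 ≈ 4.1772 μg.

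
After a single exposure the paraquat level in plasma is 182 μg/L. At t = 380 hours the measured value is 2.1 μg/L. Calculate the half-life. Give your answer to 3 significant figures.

A/A₀ = 2.1/182 ≈ 0.011538.
n = log₂(86.667) ≈ 6.4374 half-lives elapsed in 380 hours.
t½ = 380/6.4374 ≈ 59.03 hours.

59.0 hours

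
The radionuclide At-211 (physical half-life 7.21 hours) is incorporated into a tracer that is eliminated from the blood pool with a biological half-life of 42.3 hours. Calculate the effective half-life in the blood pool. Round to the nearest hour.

1/t_eff = 1/t_phys + 1/t_biol = 1/7.21 + 1/42.3 = 0.16234 per hour.
t_eff = 7.21 × 42.3 / (7.21 + 42.3) ≈ 6.16 hours.

6 hours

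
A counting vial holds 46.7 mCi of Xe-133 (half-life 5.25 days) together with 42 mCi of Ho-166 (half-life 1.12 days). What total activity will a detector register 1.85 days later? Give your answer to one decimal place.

Xe-133: 46.7 × (1/2)^(1.85/5.25) = 46.7 × (1/2)^0.35238 ≈ 36.58 mCi.
Ho-166: 42 × (1/2)^(1.85/1.12) = 42 × (1/2)^1.6518 ≈ 13.366 mCi.
Total = 36.58 + 13.366 ≈ 49.946 mCi.

49.9 mCi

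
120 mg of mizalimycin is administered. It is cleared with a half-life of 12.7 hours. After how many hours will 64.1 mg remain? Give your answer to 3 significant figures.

Fraction remaining = 64.1/120 ≈ 0.53417.
n = log₂(120/64.1) = ln(1.8721)/ln 2 ≈ 0.90464 half-lives.
t = n × t½ = 0.90464 × 12.7 ≈ 11.489 hours.

11.5 hours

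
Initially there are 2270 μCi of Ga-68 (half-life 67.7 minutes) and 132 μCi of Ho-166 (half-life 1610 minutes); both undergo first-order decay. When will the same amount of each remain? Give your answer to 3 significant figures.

290 minutes

Set 2270·(1/2)^(t/67.7) = 132·(1/2)^(t/1610).
Taking log₂: log₂(2270/132) = t·(1/67.7 − 1/1610).
log₂(17.197) = 4.1041; 1/67.7 − 1/1610 = 0.01415.
t = 4.1041 / 0.01415 ≈ 290.04 minutes.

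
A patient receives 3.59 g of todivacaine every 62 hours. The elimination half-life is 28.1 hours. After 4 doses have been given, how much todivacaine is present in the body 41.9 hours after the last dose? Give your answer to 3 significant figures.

1.63 g

The 4 doses were given 227.9, 165.9, 103.9, 41.9 hours ago.
Total = 3.59·(1/2)^(227.9/28.1) + 3.59·(1/2)^(165.9/28.1) + 3.59·(1/2)^(103.9/28.1) + 3.59·(1/2)^(41.9/28.1)
      = 0.012991 + 0.059957 + 0.27672 + 1.2771 ≈ 1.6268 g.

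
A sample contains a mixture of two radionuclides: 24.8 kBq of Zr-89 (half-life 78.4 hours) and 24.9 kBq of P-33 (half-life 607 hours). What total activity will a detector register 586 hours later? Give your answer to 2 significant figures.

Zr-89: 24.8 × (1/2)^(586/78.4) = 24.8 × (1/2)^7.4745 ≈ 0.13945 kBq.
P-33: 24.9 × (1/2)^(586/607) = 24.9 × (1/2)^0.9654 ≈ 12.752 kBq.
Total = 0.13945 + 12.752 ≈ 12.892 kBq.

13 kBq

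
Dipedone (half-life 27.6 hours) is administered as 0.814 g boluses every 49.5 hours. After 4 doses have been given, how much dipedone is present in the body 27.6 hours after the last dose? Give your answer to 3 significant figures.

0.568 g

The 4 doses were given 176.1, 126.6, 77.1, 27.6 hours ago.
Total = 0.814·(1/2)^(176.1/27.6) + 0.814·(1/2)^(126.6/27.6) + 0.814·(1/2)^(77.1/27.6) + 0.814·(1/2)^(27.6/27.6)
      = 0.0097706 + 0.03387 + 0.11741 + 0.407 ≈ 0.56805 g.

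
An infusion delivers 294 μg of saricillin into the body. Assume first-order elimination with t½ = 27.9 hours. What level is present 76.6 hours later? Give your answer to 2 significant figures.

Number of half-lives: n = 76.6/27.9 ≈ 2.7455.
Remaining = 294 × (1/2)^2.7455 = 294 × 0.14911 ≈ 43.839 μg.

44 μg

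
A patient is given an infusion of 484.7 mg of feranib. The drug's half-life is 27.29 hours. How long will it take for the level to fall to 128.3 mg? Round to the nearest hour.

Fraction remaining = 128.3/484.7 ≈ 0.2647.
n = log₂(484.7/128.3) = ln(3.7779)/ln 2 ≈ 1.9176 half-lives.
t = n × t½ = 1.9176 × 27.29 ≈ 52.331 hours.

52 hours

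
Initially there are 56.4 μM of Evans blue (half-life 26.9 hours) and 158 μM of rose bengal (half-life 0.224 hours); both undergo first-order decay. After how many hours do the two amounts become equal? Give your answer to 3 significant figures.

Set 56.4·(1/2)^(t/26.9) = 158·(1/2)^(t/0.224).
Taking log₂: log₂(56.4/158) = t·(1/26.9 − 1/0.224).
log₂(0.35696) = -1.4862; 1/26.9 − 1/0.224 = -4.4271.
t = -1.4862 / -4.4271 ≈ 0.33569 hours.

0.336 hours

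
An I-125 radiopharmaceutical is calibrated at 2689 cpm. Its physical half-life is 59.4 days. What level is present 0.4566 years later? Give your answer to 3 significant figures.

385 cpm

Convert the elapsed time: 0.4566 years = 166.659 days.
Number of half-lives: n = 166.659/59.4 ≈ 2.8057.
Remaining = 2689 × (1/2)^2.8057 = 2689 × 0.14302 ≈ 384.58 cpm.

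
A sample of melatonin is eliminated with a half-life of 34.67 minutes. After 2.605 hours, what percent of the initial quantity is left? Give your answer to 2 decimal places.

2.605 hours = 156.3 minutes.
n = 156.3/34.67 ≈ 4.5082 half-lives.
Fraction remaining = (1/2)^4.5082 ≈ 0.043943, i.e. 4.3943%.

4.39%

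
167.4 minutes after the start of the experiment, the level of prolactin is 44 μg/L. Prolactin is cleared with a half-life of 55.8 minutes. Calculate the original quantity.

Number of half-lives elapsed: n = 167.4/55.8 ≈ 3.
A₀ = A × 2^n = 44 × 2^3 = 44 × 8 ≈ 352 μg/L.

352 μg/L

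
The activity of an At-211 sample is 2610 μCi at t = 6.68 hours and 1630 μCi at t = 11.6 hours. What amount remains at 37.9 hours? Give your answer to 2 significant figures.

130 μCi

Over Δt = 11.6 − 6.68 = 4.92 hours, the level fell by a factor of 2610/1630 ≈ 1.6012.
n = log₂(1.6012) ≈ 0.67918 half-lives, so t½ = 4.92/0.67918 ≈ 7.2441 hours.
From t = 11.6 to t = 37.9: 1630 × (1/2)^((37.9−11.6)/7.2441) ≈ 131.61 μCi.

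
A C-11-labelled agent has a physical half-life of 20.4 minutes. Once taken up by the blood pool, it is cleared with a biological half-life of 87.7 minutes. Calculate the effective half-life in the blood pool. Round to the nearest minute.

1/t_eff = 1/t_phys + 1/t_biol = 1/20.4 + 1/87.7 = 0.060422 per minute.
t_eff = 20.4 × 87.7 / (20.4 + 87.7) ≈ 16.55 minutes.

17 minutes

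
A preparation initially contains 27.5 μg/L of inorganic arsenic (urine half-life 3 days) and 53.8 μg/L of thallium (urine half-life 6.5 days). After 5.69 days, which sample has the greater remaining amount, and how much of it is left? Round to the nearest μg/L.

thallium, 29 μg/L

inorganic arsenic: 27.5 × (1/2)^1.8967 ≈ 7.3855 μg/L.
thallium: 53.8 × (1/2)^0.87538 ≈ 29.327 μg/L.
Thallium has more remaining, at ≈ 29.327 μg/L.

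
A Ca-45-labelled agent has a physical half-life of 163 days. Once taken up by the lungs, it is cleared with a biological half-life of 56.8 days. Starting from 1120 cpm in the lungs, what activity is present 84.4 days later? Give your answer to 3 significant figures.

1/t_eff = 1/t_phys + 1/t_biol = 1/163 + 1/56.8 = 0.023741 per day.
t_eff = 163 × 56.8 / (163 + 56.8) ≈ 42.122 days.
Remaining = 1120 × (1/2)^(84.4/42.122) = 1120 × (1/2)^2.0037 ≈ 279.28 cpm.

279 cpm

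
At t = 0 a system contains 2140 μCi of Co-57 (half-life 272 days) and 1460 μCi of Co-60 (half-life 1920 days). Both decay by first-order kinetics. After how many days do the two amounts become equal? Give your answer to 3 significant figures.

175 days

Set 2140·(1/2)^(t/272) = 1460·(1/2)^(t/1920).
Taking log₂: log₂(2140/1460) = t·(1/272 − 1/1920).
log₂(1.4658) = 0.55164; 1/272 − 1/1920 = 0.0031556.
t = 0.55164 / 0.0031556 ≈ 174.81 days.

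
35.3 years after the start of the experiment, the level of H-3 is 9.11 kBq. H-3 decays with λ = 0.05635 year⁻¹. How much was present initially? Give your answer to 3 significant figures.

66.6 kBq

t½ = ln 2 / λ = 0.69315 / 0.05635 ≈ 12.301 years.
Number of half-lives elapsed: n = 35.3/12.301 ≈ 2.8697.
A₀ = A × 2^n = 9.11 × 2^2.8697 = 9.11 × 7.3094 ≈ 66.588 kBq.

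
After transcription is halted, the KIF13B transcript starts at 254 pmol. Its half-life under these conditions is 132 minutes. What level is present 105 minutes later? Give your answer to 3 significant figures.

Number of half-lives: n = 105/132 ≈ 0.79545.
Remaining = 254 × (1/2)^0.79545 = 254 × 0.57616 ≈ 146.35 pmol.

146 pmol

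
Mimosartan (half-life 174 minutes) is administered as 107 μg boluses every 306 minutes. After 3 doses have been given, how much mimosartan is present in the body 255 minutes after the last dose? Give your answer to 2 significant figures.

The 3 doses were given 867, 561, 255 minutes ago.
Total = 107·(1/2)^(867/174) + 107·(1/2)^(561/174) + 107·(1/2)^(255/174)
      = 3.384 + 11.45 + 38.745 ≈ 53.58 μg.

54 μg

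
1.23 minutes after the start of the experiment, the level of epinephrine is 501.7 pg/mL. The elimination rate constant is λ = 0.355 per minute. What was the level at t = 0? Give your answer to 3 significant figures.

t½ = ln 2 / λ = 0.69315 / 0.355 ≈ 1.9525 minutes.
Number of half-lives elapsed: n = 1.23/1.9525 ≈ 0.62995.
A₀ = A × 2^n = 501.7 × 2^0.62995 = 501.7 × 1.5475 ≈ 776.39 pg/mL.

776 pg/mL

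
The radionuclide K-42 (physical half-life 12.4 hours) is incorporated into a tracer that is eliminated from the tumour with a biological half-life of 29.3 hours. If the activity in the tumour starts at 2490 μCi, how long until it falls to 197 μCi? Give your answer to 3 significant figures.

31.9 hours

1/t_eff = 1/t_phys + 1/t_biol = 1/12.4 + 1/29.3 = 0.11477 per hour.
t_eff = 12.4 × 29.3 / (12.4 + 29.3) ≈ 8.7127 hours.
n = log₂(2490/197) ≈ 3.6599; t = 3.6599 × 8.7127 ≈ 31.887 hours.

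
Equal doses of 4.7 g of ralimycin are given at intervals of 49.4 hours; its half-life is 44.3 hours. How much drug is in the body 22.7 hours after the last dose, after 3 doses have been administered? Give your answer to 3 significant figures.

5.52 g

The 3 doses were given 121.5, 72.1, 22.7 hours ago.
Total = 4.7·(1/2)^(121.5/44.3) + 4.7·(1/2)^(72.1/44.3) + 4.7·(1/2)^(22.7/44.3)
      = 0.70222 + 1.5211 + 3.2949 ≈ 5.5183 g.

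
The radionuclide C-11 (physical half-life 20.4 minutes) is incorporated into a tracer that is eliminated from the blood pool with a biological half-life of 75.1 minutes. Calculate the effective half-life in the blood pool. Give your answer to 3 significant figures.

16.0 minutes

1/t_eff = 1/t_phys + 1/t_biol = 1/20.4 + 1/75.1 = 0.062335 per minute.
t_eff = 20.4 × 75.1 / (20.4 + 75.1) ≈ 16.042 minutes.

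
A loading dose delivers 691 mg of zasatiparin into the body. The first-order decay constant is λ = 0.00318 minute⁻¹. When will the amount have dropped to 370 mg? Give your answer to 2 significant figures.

t½ = ln 2 / λ = 0.69315 / 0.00318 ≈ 217.97 minutes.
Fraction remaining = 370/691 ≈ 0.53546.
n = log₂(691/370) = ln(1.8676)/ln 2 ≈ 0.90116 half-lives.
t = n × t½ = 0.90116 × 217.97 ≈ 196.43 minutes.

200 minutes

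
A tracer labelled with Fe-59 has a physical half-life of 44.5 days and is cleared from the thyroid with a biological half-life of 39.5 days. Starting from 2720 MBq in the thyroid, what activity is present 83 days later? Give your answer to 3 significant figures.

1/t_eff = 1/t_phys + 1/t_biol = 1/44.5 + 1/39.5 = 0.047788 per day.
t_eff = 44.5 × 39.5 / (44.5 + 39.5) ≈ 20.926 days.
Remaining = 2720 × (1/2)^(83/20.926) = 2720 × (1/2)^3.9664 ≈ 174 MBq.

174 MBq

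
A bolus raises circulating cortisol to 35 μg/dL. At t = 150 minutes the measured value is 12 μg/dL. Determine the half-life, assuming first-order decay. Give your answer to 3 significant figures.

97.1 minutes

A/A₀ = 12/35 ≈ 0.34286.
n = log₂(2.9167) ≈ 1.5443 half-lives elapsed in 150 minutes.
t½ = 150/1.5443 ≈ 97.13 minutes.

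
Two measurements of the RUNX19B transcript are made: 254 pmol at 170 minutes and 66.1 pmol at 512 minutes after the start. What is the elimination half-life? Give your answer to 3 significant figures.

176 minutes

Over Δt = 512 − 170 = 342 minutes, the level fell by a factor of 254/66.1 ≈ 3.8427.
n = log₂(3.8427) ≈ 1.9421 half-lives, so t½ = 342/1.9421 ≈ 176.1 minutes.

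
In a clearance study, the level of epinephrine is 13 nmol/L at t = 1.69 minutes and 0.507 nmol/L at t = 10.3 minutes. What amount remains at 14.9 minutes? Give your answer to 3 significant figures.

Over Δt = 10.3 − 1.69 = 8.61 minutes, the level fell by a factor of 13/0.507 ≈ 25.641.
n = log₂(25.641) ≈ 4.6804 half-lives, so t½ = 8.61/4.6804 ≈ 1.8396 minutes.
From t = 10.3 to t = 14.9: 0.507 × (1/2)^((14.9−10.3)/1.8396) ≈ 0.089591 nmol/L.

0.0896 nmol/L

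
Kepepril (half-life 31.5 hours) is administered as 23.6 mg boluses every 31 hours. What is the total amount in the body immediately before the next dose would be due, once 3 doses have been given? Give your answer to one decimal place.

21.0 mg

The 3 doses were given 93, 62, 31 hours ago.
Total = 23.6·(1/2)^(93/31.5) + 23.6·(1/2)^(62/31.5) + 23.6·(1/2)^(31/31.5)
      = 3.049 + 6.0313 + 11.931 ≈ 21.011 mg.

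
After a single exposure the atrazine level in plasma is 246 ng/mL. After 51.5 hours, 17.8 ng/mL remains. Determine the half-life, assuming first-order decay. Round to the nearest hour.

A/A₀ = 17.8/246 ≈ 0.072358.
n = log₂(13.82) ≈ 3.7887 half-lives elapsed in 51.5 hours.
t½ = 51.5/3.7887 ≈ 13.593 hours.

14 hours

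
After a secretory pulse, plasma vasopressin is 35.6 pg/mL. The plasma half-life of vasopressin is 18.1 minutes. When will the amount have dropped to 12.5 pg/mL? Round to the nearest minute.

Fraction remaining = 12.5/35.6 ≈ 0.35112.
n = log₂(35.6/12.5) = ln(2.848)/ln 2 ≈ 1.5099 half-lives.
t = n × t½ = 1.5099 × 18.1 ≈ 27.33 minutes.

27 minutes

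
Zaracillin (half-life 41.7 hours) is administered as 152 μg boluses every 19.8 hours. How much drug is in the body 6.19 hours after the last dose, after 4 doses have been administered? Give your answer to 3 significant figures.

The 4 doses were given 65.59, 45.79, 25.99, 6.19 hours ago.
Total = 152·(1/2)^(65.59/41.7) + 152·(1/2)^(45.79/41.7) + 152·(1/2)^(25.99/41.7) + 152·(1/2)^(6.19/41.7)
      = 51.092 + 71.005 + 98.679 + 137.14 ≈ 357.91 μg.

358 μg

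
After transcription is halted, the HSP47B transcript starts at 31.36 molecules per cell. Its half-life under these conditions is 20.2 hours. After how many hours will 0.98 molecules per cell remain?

0.98/31.36 = 1/32, so 5 half-lives have elapsed.
t = 5 × 20.2 = 101 hours.

101 hours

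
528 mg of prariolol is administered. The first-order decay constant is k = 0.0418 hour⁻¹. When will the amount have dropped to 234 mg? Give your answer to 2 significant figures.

t½ = ln 2 / k = 0.69315 / 0.0418 ≈ 16.582 hours.
Fraction remaining = 234/528 ≈ 0.44318.
n = log₂(528/234) = ln(2.2564)/ln 2 ≈ 1.174 half-lives.
t = n × t½ = 1.174 × 16.582 ≈ 19.468 hours.

19 hours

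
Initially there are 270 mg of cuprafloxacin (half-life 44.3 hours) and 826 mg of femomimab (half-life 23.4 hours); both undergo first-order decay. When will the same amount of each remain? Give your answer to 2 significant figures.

Set 270·(1/2)^(t/44.3) = 826·(1/2)^(t/23.4).
Taking log₂: log₂(270/826) = t·(1/44.3 − 1/23.4).
log₂(0.32688) = -1.6132; 1/44.3 − 1/23.4 = -0.020162.
t = -1.6132 / -0.020162 ≈ 80.012 hours.

80 hours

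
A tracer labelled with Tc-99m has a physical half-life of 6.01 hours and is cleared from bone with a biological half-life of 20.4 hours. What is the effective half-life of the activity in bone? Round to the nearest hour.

5 hours

1/t_eff = 1/t_phys + 1/t_biol = 1/6.01 + 1/20.4 = 0.21541 per hour.
t_eff = 6.01 × 20.4 / (6.01 + 20.4) ≈ 4.6423 hours.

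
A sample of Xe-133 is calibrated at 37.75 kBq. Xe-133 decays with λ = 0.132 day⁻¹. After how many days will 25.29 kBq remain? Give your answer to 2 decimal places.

t½ = ln 2 / λ = 0.69315 / 0.132 ≈ 5.2511 days.
Fraction remaining = 25.29/37.75 ≈ 0.66993.
n = log₂(37.75/25.29) = ln(1.4927)/ln 2 ≈ 0.57791 half-lives.
t = n × t½ = 0.57791 × 5.2511 ≈ 3.0347 days.

3.03 days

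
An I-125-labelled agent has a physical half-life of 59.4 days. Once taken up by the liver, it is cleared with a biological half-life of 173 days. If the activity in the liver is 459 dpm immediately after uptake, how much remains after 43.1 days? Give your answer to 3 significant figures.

1/t_eff = 1/t_phys + 1/t_biol = 1/59.4 + 1/173 = 0.022615 per day.
t_eff = 59.4 × 173 / (59.4 + 173) ≈ 44.218 days.
Remaining = 459 × (1/2)^(43.1/44.218) = 459 × (1/2)^0.97472 ≈ 233.56 dpm.

234 dpm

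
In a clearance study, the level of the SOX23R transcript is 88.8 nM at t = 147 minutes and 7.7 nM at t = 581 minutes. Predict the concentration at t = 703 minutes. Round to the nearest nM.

4 nM

Over Δt = 581 − 147 = 434 minutes, the level fell by a factor of 88.8/7.7 ≈ 11.532.
n = log₂(11.532) ≈ 3.5276 half-lives, so t½ = 434/3.5276 ≈ 123.03 minutes.
From t = 581 to t = 703: 7.7 × (1/2)^((703−581)/123.03) ≈ 3.8724 nM.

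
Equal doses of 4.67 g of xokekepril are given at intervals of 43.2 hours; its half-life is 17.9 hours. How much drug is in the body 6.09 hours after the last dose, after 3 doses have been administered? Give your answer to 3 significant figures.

The 3 doses were given 92.49, 49.29, 6.09 hours ago.
Total = 4.67·(1/2)^(92.49/17.9) + 4.67·(1/2)^(49.29/17.9) + 4.67·(1/2)^(6.09/17.9)
      = 0.12998 + 0.69245 + 3.6889 ≈ 4.5114 g.

4.51 g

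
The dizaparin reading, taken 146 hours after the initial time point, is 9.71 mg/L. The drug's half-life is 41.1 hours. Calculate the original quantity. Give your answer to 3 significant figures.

114 mg/L

Number of half-lives elapsed: n = 146/41.1 ≈ 3.5523.
A₀ = A × 2^n = 9.71 × 2^3.5523 = 9.71 × 11.731 ≈ 113.91 mg/L.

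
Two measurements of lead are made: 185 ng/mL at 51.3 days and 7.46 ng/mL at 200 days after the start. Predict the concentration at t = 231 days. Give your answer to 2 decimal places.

Over Δt = 200 − 51.3 = 148.7 days, the level fell by a factor of 185/7.46 ≈ 24.799.
n = log₂(24.799) ≈ 4.6322 half-lives, so t½ = 148.7/4.6322 ≈ 32.101 days.
From t = 200 to t = 231: 7.46 × (1/2)^((231−200)/32.101) ≈ 3.8198 ng/mL.

3.82 ng/mL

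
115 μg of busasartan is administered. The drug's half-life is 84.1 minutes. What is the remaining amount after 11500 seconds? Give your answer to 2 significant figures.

24 μg

Convert the elapsed time: 11500 seconds = 191.667 minutes.
Number of half-lives: n = 191.667/84.1 ≈ 2.279.
Remaining = 115 × (1/2)^2.279 = 115 × 0.20604 ≈ 23.694 μg.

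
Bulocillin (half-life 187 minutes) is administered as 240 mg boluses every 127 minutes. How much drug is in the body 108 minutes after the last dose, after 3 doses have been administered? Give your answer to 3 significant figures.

324 mg

The 3 doses were given 362, 235, 108 minutes ago.
Total = 240·(1/2)^(362/187) + 240·(1/2)^(235/187) + 240·(1/2)^(108/187)
      = 62.729 + 100.44 + 160.83 ≈ 324 mg.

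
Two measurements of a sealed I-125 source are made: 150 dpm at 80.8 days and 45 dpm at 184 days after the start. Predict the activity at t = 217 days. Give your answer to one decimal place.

30.6 dpm

Over Δt = 184 − 80.8 = 103.2 days, the level fell by a factor of 150/45 ≈ 3.3333.
n = log₂(3.3333) ≈ 1.737 half-lives, so t½ = 103.2/1.737 ≈ 59.414 days.
From t = 184 to t = 217: 45 × (1/2)^((217−184)/59.414) ≈ 30.621 dpm.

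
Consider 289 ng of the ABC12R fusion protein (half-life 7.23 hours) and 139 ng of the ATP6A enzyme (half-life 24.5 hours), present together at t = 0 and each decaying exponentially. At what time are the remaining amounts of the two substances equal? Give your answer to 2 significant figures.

Set 289·(1/2)^(t/7.23) = 139·(1/2)^(t/24.5).
Taking log₂: log₂(289/139) = t·(1/7.23 − 1/24.5).
log₂(2.0791) = 1.056; 1/7.23 − 1/24.5 = 0.097496.
t = 1.056 / 0.097496 ≈ 10.831 hours.

11 hours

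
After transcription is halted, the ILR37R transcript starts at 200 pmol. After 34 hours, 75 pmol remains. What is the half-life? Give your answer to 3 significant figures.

A/A₀ = 75/200 ≈ 0.375.
n = log₂(2.6667) ≈ 1.415 half-lives elapsed in 34 hours.
t½ = 34/1.415 ≈ 24.028 hours.

24.0 hours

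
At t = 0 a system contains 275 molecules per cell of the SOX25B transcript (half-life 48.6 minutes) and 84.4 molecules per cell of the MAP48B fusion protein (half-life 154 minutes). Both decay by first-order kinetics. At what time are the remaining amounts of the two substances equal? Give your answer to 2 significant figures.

120 minutes

Set 275·(1/2)^(t/48.6) = 84.4·(1/2)^(t/154).
Taking log₂: log₂(275/84.4) = t·(1/48.6 − 1/154).
log₂(3.2583) = 1.7041; 1/48.6 − 1/154 = 0.014083.
t = 1.7041 / 0.014083 ≈ 121.01 minutes.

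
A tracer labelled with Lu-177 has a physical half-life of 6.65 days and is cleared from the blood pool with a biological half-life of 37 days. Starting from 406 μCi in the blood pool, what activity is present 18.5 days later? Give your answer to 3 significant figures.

1/t_eff = 1/t_phys + 1/t_biol = 1/6.65 + 1/37 = 0.1774 per day.
t_eff = 6.65 × 37 / (6.65 + 37) ≈ 5.6369 days.
Remaining = 406 × (1/2)^(18.5/5.6369) = 406 × (1/2)^3.282 ≈ 41.741 μCi.

41.7 μCi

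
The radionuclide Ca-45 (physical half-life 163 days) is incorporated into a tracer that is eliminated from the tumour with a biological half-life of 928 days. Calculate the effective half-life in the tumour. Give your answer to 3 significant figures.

139 days

1/t_eff = 1/t_phys + 1/t_biol = 1/163 + 1/928 = 0.0072126 per day.
t_eff = 163 × 928 / (163 + 928) ≈ 138.65 days.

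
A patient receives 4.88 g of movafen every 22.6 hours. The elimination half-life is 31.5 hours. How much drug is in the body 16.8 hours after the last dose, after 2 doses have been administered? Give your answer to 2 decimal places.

The 2 doses were given 39.4, 16.8 hours ago.
Total = 4.88·(1/2)^(39.4/31.5) + 4.88·(1/2)^(16.8/31.5)
      = 2.0507 + 3.3719 ≈ 5.4225 g.

5.42 g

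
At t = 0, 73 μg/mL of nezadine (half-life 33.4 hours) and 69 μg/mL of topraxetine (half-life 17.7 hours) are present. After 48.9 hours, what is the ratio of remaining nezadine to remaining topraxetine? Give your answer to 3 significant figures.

2.60

nezadine: 73 × (1/2)^(48.9/33.4) = 73 × (1/2)^1.4641 ≈ 26.46 μg/mL.
topraxetine: 69 × (1/2)^(48.9/17.7) = 69 × (1/2)^2.7627 ≈ 10.167 μg/mL.
Ratio ≈ 26.46 / 10.167 ≈ 2.6026.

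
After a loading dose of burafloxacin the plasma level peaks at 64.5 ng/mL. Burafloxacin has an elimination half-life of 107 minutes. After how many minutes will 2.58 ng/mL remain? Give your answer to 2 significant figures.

500 minutes

Fraction remaining = 2.58/64.5 ≈ 0.04.
n = log₂(64.5/2.58) = ln(25)/ln 2 ≈ 4.6439 half-lives.
t = n × t½ = 4.6439 × 107 ≈ 496.89 minutes.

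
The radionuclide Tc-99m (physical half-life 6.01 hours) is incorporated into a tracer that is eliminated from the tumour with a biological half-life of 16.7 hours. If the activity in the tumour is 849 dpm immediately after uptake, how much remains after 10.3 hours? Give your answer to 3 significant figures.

169 dpm

1/t_eff = 1/t_phys + 1/t_biol = 1/6.01 + 1/16.7 = 0.22627 per hour.
t_eff = 6.01 × 16.7 / (6.01 + 16.7) ≈ 4.4195 hours.
Remaining = 849 × (1/2)^(10.3/4.4195) = 849 × (1/2)^2.3306 ≈ 168.79 dpm.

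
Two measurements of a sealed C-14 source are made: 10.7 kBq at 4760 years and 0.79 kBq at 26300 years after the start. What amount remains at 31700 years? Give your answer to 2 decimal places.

0.41 kBq

Over Δt = 26300 − 4760 = 21540 years, the level fell by a factor of 10.7/0.79 ≈ 13.544.
n = log₂(13.544) ≈ 3.7596 half-lives, so t½ = 21540/3.7596 ≈ 5729.3 years.
From t = 26300 to t = 31700: 0.79 × (1/2)^((31700−26300)/5729.3) ≈ 0.41105 kBq.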